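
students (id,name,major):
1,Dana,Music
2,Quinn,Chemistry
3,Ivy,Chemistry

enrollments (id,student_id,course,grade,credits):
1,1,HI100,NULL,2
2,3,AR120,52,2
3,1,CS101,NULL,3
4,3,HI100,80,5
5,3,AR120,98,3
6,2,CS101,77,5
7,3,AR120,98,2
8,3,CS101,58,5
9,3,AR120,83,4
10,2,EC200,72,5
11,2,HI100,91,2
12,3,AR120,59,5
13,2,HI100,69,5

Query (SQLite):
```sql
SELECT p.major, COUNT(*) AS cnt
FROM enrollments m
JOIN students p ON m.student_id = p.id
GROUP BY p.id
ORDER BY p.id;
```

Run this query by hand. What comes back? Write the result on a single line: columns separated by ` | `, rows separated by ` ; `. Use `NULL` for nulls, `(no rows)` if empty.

Music | 2 ; Chemistry | 4 ; Chemistry | 7

Join each enrollments row to its students via student_id.
Group joined rows by students.id; compute COUNT(*) per group.
  1: ids {1, 3} → COUNT(*)=2
  2: ids {6, 10, 11, 13} → COUNT(*)=4
  3: ids {2, 4, 5, 7, 8, 9, 12} → COUNT(*)=7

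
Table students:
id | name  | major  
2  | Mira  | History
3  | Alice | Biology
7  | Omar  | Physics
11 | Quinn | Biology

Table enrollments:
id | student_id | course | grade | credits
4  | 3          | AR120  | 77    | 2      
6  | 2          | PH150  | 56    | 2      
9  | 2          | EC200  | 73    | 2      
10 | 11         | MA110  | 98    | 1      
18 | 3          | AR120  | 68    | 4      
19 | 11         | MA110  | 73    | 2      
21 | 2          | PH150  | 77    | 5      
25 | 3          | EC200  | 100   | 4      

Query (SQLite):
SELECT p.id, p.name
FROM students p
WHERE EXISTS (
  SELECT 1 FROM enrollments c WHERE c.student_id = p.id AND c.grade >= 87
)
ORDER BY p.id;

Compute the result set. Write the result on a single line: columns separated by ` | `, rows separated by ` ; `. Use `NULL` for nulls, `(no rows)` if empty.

For each students row, check whether any enrollments with matching student_id has grade >= 87.
Keep rows where that is true.

3 | Alice ; 11 | Quinn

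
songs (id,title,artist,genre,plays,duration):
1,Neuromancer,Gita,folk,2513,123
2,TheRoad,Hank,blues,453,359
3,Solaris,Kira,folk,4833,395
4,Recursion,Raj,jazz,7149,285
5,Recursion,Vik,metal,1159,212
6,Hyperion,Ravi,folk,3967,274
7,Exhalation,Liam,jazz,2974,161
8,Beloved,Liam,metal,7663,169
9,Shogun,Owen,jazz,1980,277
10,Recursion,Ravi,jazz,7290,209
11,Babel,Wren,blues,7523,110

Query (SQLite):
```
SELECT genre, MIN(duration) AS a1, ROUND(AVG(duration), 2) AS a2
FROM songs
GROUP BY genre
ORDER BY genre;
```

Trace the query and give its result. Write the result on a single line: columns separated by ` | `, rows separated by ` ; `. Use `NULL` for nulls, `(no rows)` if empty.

Group songs by genre.
Per group compute: MIN(duration), ROUND(AVG(duration), 2).
  blues: ids {2, 11} → MIN(duration)=110, ROUND(AVG(duration), 2)=234.5
  folk: ids {1, 3, 6} → MIN(duration)=123, ROUND(AVG(duration), 2)=264
  jazz: ids {4, 7, 9, 10} → MIN(duration)=161, ROUND(AVG(duration), 2)=233
  metal: ids {5, 8} → MIN(duration)=169, ROUND(AVG(duration), 2)=190.5

blues | 110 | 234.5 ; folk | 123 | 264 ; jazz | 161 | 233 ; metal | 169 | 190.5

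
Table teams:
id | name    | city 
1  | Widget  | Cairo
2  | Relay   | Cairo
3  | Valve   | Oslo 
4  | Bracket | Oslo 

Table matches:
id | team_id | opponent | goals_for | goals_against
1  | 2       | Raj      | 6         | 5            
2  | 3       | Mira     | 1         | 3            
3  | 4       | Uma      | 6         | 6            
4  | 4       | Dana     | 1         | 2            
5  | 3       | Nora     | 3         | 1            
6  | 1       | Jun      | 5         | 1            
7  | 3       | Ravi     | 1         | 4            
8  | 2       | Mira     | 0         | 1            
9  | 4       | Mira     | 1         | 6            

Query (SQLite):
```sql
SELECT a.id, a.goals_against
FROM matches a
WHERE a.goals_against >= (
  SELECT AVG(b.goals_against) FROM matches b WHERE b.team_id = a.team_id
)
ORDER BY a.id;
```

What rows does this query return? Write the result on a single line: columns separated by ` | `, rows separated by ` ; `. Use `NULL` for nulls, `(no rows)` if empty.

1 | 5 ; 2 | 3 ; 3 | 6 ; 6 | 1 ; 7 | 4 ; 9 | 6

For each matches row a, compute AVG(goals_against) over rows sharing a.team_id.
Keep row a if a.goals_against >= that per-group AVG.
  team_id=1: AVG(goals_against) = 1.0
  team_id=2: AVG(goals_against) = 3.0
  team_id=3: AVG(goals_against) = 2.666667
  team_id=4: AVG(goals_against) = 4.666667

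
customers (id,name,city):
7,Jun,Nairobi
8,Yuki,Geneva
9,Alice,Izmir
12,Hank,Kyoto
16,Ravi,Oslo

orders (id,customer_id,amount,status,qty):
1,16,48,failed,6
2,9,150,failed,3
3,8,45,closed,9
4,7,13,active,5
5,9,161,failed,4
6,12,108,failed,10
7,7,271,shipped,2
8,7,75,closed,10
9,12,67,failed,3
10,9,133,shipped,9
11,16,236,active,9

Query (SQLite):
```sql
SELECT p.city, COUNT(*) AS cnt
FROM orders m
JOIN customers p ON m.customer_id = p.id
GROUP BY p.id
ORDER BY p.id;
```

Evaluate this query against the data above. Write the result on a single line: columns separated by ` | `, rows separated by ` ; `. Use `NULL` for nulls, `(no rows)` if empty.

Join each orders row to its customers via customer_id.
Group joined rows by customers.id; compute COUNT(*) per group.
  7: ids {4, 7, 8} → COUNT(*)=3
  8: ids {3} → COUNT(*)=1
  9: ids {2, 5, 10} → COUNT(*)=3
  12: ids {6, 9} → COUNT(*)=2
  16: ids {1, 11} → COUNT(*)=2

Nairobi | 3 ; Geneva | 1 ; Izmir | 3 ; Kyoto | 2 ; Oslo | 2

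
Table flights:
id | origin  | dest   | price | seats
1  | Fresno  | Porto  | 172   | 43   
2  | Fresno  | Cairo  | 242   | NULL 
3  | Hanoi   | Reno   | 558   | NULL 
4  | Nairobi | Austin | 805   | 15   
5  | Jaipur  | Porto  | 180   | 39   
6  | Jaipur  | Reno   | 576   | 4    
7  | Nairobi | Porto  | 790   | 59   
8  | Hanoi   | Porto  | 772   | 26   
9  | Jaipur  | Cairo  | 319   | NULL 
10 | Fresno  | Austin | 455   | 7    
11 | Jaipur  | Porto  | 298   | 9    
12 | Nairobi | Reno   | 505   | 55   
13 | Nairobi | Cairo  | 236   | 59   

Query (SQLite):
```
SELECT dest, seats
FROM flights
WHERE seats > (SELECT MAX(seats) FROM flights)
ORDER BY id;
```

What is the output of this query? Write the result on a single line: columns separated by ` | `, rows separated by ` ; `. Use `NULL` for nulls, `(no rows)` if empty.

(no rows)

Scalar subquery: MAX(seats) over all flights rows = 59.
Keep rows where seats > that value.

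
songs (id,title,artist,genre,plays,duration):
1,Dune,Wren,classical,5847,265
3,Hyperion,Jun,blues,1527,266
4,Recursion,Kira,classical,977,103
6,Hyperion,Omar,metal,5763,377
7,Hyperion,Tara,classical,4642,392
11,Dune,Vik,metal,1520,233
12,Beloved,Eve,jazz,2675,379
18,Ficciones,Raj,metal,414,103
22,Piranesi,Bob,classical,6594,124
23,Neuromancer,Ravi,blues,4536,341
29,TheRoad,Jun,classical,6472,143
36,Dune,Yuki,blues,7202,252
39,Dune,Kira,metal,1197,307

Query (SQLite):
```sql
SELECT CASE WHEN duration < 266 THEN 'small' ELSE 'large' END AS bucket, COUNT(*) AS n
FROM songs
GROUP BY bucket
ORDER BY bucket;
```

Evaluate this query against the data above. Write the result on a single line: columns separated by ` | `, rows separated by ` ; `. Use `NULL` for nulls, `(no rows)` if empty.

Bucket rows by duration < 266 → 'small' else 'large'; count each bucket.

large | 6 ; small | 7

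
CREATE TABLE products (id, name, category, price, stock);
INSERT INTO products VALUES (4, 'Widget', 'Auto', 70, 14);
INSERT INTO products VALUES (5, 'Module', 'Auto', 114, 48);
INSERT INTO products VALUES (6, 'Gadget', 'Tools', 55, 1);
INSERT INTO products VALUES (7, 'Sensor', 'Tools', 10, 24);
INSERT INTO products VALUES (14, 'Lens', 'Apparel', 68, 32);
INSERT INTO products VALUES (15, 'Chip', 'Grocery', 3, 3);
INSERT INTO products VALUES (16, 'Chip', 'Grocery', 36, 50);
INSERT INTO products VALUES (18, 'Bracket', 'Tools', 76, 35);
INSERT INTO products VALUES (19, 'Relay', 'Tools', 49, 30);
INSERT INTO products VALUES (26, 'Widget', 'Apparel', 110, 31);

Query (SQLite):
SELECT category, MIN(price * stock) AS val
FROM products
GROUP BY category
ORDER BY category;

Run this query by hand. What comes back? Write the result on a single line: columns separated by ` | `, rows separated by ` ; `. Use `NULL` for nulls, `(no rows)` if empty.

Apparel | 2176 ; Auto | 980 ; Grocery | 9 ; Tools | 55

For each row compute price * stock.
Group by category; take MIN of the expression per group.
  Apparel: ids {14, 26} → MIN(price * stock)=2176
  Auto: ids {4, 5} → MIN(price * stock)=980
  Grocery: ids {15, 16} → MIN(price * stock)=9
  Tools: ids {6, 7, 18, 19} → MIN(price * stock)=55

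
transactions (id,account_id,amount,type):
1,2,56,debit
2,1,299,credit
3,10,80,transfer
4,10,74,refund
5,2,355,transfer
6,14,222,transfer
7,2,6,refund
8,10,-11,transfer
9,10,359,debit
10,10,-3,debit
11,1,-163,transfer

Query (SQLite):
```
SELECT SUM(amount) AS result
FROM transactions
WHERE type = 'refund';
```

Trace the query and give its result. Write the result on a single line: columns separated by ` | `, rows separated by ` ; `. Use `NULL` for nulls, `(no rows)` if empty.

Rows where type='refund' → amount values: [74, 6].
SUM of non-NULL values = 80.

80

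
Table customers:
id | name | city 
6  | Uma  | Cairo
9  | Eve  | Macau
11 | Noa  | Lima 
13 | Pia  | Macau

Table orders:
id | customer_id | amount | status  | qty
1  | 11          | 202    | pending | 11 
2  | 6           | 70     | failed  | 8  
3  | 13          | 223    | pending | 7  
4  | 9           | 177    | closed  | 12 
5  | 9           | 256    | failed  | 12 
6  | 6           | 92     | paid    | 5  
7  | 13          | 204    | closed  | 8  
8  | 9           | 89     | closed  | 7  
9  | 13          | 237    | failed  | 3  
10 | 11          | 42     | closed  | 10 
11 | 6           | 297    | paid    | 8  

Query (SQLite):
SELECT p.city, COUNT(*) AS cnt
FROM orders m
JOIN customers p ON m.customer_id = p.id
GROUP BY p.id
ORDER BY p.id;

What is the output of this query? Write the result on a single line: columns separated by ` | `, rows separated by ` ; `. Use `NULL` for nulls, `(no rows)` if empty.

Join each orders row to its customers via customer_id.
Group joined rows by customers.id; compute COUNT(*) per group.
  6: ids {2, 6, 11} → COUNT(*)=3
  9: ids {4, 5, 8} → COUNT(*)=3
  11: ids {1, 10} → COUNT(*)=2
  13: ids {3, 7, 9} → COUNT(*)=3

Cairo | 3 ; Macau | 3 ; Lima | 2 ; Macau | 3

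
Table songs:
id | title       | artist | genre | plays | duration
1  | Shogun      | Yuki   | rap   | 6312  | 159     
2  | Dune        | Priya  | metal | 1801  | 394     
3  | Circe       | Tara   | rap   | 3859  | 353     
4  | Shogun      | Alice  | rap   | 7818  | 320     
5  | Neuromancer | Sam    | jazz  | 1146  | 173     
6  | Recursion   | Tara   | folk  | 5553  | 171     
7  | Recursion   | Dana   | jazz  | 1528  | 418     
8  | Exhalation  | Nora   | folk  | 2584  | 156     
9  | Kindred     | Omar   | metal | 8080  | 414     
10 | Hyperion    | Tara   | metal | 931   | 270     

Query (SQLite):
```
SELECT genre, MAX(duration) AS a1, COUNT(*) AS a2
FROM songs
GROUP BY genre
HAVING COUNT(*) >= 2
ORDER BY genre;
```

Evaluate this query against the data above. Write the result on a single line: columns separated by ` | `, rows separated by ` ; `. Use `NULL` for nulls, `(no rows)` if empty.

Group songs by genre.
Per group compute: MAX(duration), COUNT(*).
HAVING: drop groups with fewer than 2 rows.
  folk: ids {6, 8} → MAX(duration)=171, COUNT(*)=2
  jazz: ids {5, 7} → MAX(duration)=418, COUNT(*)=2
  metal: ids {2, 9, 10} → MAX(duration)=414, COUNT(*)=3
  rap: ids {1, 3, 4} → MAX(duration)=353, COUNT(*)=3

folk | 171 | 2 ; jazz | 418 | 2 ; metal | 414 | 3 ; rap | 353 | 3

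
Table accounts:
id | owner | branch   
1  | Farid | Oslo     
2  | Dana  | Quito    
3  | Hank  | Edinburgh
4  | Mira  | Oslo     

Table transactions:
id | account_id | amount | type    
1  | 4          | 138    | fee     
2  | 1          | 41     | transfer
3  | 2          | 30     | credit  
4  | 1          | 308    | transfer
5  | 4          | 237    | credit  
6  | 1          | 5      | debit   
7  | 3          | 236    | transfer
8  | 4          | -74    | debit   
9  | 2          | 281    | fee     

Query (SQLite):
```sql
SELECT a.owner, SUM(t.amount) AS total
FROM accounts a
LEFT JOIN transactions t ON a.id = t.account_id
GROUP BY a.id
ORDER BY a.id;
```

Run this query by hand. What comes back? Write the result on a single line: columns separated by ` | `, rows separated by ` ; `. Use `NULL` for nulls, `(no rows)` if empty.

Farid | 354 ; Dana | 311 ; Hank | 236 ; Mira | 301

LEFT JOIN keeps every accounts row; unmatched ones get NULL for transactions columns.
Group by accounts.id and compute SUM(t.amount). SUM over an all-NULL group is NULL.
  1: ids {2, 4, 6} → SUM(t.amount)=354
  2: ids {3, 9} → SUM(t.amount)=311
  3: ids {7} → SUM(t.amount)=236
  4: ids {1, 5, 8} → SUM(t.amount)=301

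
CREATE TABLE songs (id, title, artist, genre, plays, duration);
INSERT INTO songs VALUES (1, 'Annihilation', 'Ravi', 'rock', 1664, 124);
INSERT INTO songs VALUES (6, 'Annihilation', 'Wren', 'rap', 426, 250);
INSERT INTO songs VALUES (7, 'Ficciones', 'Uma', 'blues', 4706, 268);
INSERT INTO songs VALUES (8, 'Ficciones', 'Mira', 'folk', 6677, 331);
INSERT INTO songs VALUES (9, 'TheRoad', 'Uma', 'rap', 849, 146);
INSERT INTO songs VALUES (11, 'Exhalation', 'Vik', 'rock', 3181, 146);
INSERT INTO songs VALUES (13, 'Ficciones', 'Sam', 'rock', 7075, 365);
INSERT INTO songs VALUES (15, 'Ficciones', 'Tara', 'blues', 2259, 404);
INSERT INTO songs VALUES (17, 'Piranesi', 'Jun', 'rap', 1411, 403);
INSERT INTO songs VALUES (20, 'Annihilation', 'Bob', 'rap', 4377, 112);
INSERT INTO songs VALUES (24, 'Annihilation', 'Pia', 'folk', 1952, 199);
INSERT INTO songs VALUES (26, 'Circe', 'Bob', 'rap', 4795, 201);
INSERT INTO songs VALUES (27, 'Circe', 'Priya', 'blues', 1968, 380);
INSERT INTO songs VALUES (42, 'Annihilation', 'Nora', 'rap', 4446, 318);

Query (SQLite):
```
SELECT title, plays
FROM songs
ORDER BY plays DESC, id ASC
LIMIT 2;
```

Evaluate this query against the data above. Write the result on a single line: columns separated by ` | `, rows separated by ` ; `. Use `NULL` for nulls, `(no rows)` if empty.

Ficciones | 7075 ; Ficciones | 6677

Sort by plays desc, tiebreak id asc: (7075, id=13), (6677, id=8), (4795, id=26), (4706, id=7), (4446, id=42) …. Take first 2.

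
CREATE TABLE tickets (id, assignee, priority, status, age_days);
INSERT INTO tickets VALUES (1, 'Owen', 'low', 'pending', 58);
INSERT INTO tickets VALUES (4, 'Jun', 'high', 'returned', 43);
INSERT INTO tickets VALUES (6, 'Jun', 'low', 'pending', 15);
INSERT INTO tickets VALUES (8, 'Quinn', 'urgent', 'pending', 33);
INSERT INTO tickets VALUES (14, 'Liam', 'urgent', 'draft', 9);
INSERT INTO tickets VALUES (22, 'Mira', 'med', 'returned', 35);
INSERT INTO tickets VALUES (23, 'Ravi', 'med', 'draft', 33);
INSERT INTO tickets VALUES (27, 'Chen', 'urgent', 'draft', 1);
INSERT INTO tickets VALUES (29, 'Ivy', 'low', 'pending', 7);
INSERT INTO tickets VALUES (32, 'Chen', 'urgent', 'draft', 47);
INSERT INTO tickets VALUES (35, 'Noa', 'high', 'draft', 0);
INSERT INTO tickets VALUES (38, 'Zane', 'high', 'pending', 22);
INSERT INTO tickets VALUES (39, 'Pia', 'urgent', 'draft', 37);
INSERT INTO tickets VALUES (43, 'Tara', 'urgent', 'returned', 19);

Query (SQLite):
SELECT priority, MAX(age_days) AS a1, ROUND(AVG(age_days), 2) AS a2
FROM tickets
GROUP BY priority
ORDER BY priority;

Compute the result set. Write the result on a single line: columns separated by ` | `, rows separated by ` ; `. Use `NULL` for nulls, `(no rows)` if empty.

Group tickets by priority.
Per group compute: MAX(age_days), ROUND(AVG(age_days), 2).
  high: ids {4, 35, 38} → MAX(age_days)=43, ROUND(AVG(age_days), 2)=21.67
  low: ids {1, 6, 29} → MAX(age_days)=58, ROUND(AVG(age_days), 2)=26.67
  med: ids {22, 23} → MAX(age_days)=35, ROUND(AVG(age_days), 2)=34
  urgent: ids {8, 14, 27, 32, 39, 43} → MAX(age_days)=47, ROUND(AVG(age_days), 2)=24.33

high | 43 | 21.67 ; low | 58 | 26.67 ; med | 35 | 34 ; urgent | 47 | 24.33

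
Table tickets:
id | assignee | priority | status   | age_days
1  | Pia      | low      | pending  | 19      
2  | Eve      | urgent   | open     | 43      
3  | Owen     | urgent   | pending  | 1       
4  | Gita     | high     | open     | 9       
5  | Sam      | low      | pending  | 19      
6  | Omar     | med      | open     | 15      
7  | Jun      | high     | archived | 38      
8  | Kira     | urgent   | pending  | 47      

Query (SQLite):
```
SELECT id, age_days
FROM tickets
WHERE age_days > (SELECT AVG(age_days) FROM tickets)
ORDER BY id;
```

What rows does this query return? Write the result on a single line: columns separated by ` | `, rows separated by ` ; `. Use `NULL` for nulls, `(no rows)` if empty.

Scalar subquery: AVG(age_days) over all tickets rows = 23.875.
Keep rows where age_days > that value.

2 | 43 ; 7 | 38 ; 8 | 47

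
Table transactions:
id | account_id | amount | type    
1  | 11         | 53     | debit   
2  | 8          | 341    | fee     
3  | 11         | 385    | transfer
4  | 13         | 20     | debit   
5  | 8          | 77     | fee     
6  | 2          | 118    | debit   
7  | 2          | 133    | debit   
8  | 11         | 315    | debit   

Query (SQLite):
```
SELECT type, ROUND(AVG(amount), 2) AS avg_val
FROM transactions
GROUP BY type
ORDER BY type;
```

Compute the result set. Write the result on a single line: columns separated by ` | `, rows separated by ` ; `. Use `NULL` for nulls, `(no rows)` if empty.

Partition transactions by type; compute ROUND(AVG(amount), 2) within each group.
  debit: ids {1, 4, 6, 7, 8} → ROUND(AVG(amount), 2)=127.8
  fee: ids {2, 5} → ROUND(AVG(amount), 2)=209
  transfer: ids {3} → ROUND(AVG(amount), 2)=385

debit | 127.8 ; fee | 209 ; transfer | 385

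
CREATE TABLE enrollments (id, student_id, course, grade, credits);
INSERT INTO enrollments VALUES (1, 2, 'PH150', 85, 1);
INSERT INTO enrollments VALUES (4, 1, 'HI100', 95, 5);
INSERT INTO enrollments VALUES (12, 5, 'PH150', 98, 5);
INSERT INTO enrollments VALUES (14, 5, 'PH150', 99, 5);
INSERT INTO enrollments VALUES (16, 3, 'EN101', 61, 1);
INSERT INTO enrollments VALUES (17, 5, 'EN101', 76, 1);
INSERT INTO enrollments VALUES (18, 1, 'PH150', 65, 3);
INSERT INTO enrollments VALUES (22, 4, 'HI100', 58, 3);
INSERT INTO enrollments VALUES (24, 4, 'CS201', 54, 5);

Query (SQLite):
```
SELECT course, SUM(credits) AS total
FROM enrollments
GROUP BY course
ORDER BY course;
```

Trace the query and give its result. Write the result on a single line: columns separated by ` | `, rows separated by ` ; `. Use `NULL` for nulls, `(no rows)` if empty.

Partition enrollments by course; compute SUM(credits) within each group.
  CS201: ids {24} → SUM(credits)=5
  EN101: ids {16, 17} → SUM(credits)=2
  HI100: ids {4, 22} → SUM(credits)=8
  PH150: ids {1, 12, 14, 18} → SUM(credits)=14

CS201 | 5 ; EN101 | 2 ; HI100 | 8 ; PH150 | 14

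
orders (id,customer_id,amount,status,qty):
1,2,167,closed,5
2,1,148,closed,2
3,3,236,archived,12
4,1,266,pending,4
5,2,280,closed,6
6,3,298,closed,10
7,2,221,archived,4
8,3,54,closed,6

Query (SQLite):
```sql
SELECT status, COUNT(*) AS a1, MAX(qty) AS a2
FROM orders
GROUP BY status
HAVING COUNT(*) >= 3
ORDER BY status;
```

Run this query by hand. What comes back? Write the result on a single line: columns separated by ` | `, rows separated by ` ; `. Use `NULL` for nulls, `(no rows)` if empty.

closed | 5 | 10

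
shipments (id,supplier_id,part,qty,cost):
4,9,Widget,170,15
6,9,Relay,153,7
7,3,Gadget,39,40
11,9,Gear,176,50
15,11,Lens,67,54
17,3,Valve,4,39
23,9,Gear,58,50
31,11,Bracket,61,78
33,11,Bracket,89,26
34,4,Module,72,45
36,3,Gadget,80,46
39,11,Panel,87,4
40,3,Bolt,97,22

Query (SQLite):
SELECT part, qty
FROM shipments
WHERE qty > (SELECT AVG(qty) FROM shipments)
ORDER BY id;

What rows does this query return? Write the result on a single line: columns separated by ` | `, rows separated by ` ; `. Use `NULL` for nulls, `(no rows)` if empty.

Scalar subquery: AVG(qty) over all shipments rows = 88.692308 (≈; comparison uses full precision).
Keep rows where qty > that value.

Widget | 170 ; Relay | 153 ; Gear | 176 ; Bracket | 89 ; Bolt | 97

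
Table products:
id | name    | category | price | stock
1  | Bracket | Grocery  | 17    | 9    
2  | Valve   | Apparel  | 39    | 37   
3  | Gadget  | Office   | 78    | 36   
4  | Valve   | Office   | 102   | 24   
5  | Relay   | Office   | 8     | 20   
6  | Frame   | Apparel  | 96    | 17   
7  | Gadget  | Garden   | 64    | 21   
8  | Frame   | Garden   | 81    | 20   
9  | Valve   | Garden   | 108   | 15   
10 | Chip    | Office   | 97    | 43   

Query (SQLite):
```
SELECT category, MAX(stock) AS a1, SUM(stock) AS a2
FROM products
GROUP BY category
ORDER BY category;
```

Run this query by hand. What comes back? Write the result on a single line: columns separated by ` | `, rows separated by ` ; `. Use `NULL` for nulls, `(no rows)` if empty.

Group products by category.
Per group compute: MAX(stock), SUM(stock).
  Apparel: ids {2, 6} → MAX(stock)=37, SUM(stock)=54
  Garden: ids {7, 8, 9} → MAX(stock)=21, SUM(stock)=56
  Grocery: ids {1} → MAX(stock)=9, SUM(stock)=9
  Office: ids {3, 4, 5, 10} → MAX(stock)=43, SUM(stock)=123

Apparel | 37 | 54 ; Garden | 21 | 56 ; Grocery | 9 | 9 ; Office | 43 | 123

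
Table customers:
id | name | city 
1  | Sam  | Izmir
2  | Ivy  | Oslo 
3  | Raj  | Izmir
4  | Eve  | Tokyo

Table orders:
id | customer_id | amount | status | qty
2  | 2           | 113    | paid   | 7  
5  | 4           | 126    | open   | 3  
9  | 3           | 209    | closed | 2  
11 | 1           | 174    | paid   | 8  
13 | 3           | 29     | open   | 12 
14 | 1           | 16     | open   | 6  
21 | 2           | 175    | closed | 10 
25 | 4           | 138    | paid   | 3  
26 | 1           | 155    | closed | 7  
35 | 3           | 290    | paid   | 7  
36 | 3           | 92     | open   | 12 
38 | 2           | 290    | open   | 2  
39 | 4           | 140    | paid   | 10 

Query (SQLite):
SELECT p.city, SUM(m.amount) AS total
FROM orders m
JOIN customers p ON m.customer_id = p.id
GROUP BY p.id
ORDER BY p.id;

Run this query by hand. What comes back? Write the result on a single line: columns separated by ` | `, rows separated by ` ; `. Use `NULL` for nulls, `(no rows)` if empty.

Join each orders row to its customers via customer_id.
Group joined rows by customers.id; compute SUM(m.amount) per group.
  1: ids {11, 14, 26} → SUM(m.amount)=345
  2: ids {2, 21, 38} → SUM(m.amount)=578
  3: ids {9, 13, 35, 36} → SUM(m.amount)=620
  4: ids {5, 25, 39} → SUM(m.amount)=404

Izmir | 345 ; Oslo | 578 ; Izmir | 620 ; Tokyo | 404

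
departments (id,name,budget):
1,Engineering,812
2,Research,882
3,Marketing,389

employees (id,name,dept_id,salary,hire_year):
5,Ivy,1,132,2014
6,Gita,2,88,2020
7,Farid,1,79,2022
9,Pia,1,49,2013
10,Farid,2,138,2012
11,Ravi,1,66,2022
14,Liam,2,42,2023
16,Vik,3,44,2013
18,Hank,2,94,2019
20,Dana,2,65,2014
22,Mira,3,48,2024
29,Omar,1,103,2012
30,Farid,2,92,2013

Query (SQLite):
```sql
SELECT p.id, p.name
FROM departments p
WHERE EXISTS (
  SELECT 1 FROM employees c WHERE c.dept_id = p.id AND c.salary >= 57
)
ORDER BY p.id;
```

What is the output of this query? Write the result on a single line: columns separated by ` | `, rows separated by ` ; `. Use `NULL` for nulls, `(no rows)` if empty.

For each departments row, check whether any employees with matching dept_id has salary >= 57.
Keep rows where that is true.

1 | Engineering ; 2 | Research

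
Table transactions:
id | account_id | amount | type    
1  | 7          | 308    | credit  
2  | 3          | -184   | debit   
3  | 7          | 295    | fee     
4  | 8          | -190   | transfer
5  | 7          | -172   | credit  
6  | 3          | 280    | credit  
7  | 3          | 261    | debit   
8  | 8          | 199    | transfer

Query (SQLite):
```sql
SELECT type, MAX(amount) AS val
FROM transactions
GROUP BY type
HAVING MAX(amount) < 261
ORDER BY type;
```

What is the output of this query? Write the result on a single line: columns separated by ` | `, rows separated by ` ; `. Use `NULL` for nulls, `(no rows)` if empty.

Partition transactions by type; compute MAX(amount) within each group.
HAVING: keep groups where MAX(amount) < 261.
  credit: ids {1, 5, 6} → MAX(amount)=308
  debit: ids {2, 7} → MAX(amount)=261
  fee: ids {3} → MAX(amount)=295
  transfer: ids {4, 8} → MAX(amount)=199

transfer | 199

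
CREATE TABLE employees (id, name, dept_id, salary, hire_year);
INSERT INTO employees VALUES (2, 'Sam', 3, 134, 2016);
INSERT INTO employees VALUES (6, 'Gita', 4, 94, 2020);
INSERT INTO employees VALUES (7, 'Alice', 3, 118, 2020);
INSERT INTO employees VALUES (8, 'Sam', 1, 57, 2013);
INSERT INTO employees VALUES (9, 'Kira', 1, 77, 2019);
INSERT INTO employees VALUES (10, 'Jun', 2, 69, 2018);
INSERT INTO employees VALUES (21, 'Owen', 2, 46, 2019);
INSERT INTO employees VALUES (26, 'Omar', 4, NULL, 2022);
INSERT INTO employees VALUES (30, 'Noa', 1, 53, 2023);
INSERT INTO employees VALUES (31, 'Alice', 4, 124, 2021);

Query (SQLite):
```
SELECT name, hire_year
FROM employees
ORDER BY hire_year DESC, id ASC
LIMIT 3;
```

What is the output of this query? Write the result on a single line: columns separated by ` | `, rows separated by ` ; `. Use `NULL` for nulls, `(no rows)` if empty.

Noa | 2023 ; Omar | 2022 ; Alice | 2021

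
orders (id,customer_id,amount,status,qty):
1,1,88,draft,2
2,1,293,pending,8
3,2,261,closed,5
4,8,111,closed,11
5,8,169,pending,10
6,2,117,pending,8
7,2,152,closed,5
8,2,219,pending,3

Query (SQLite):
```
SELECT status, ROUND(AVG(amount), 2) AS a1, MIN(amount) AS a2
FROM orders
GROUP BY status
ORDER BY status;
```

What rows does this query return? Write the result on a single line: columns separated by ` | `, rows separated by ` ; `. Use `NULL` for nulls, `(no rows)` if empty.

closed | 174.67 | 111 ; draft | 88 | 88 ; pending | 199.5 | 117

Group orders by status.
Per group compute: ROUND(AVG(amount), 2), MIN(amount).
  closed: ids {3, 4, 7} → ROUND(AVG(amount), 2)=174.67, MIN(amount)=111
  draft: ids {1} → ROUND(AVG(amount), 2)=88, MIN(amount)=88
  pending: ids {2, 5, 6, 8} → ROUND(AVG(amount), 2)=199.5, MIN(amount)=117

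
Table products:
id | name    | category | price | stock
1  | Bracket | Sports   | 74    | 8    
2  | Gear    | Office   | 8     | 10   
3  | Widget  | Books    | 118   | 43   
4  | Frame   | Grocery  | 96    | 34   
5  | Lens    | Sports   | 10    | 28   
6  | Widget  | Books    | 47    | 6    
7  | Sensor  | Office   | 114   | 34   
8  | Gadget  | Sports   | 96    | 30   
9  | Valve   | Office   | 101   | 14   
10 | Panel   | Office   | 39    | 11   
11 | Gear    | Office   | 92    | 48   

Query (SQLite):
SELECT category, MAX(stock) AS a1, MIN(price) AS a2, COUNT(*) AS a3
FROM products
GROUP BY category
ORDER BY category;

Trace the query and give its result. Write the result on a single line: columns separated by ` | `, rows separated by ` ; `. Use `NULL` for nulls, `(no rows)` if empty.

Books | 43 | 47 | 2 ; Grocery | 34 | 96 | 1 ; Office | 48 | 8 | 5 ; Sports | 30 | 10 | 3

Group products by category.
Per group compute: MAX(stock), MIN(price), COUNT(*).
  Books: ids {3, 6} → MAX(stock)=43, MIN(price)=47, COUNT(*)=2
  Grocery: ids {4} → MAX(stock)=34, MIN(price)=96, COUNT(*)=1
  Office: ids {2, 7, 9, 10, 11} → MAX(stock)=48, MIN(price)=8, COUNT(*)=5
  Sports: ids {1, 5, 8} → MAX(stock)=30, MIN(price)=10, COUNT(*)=3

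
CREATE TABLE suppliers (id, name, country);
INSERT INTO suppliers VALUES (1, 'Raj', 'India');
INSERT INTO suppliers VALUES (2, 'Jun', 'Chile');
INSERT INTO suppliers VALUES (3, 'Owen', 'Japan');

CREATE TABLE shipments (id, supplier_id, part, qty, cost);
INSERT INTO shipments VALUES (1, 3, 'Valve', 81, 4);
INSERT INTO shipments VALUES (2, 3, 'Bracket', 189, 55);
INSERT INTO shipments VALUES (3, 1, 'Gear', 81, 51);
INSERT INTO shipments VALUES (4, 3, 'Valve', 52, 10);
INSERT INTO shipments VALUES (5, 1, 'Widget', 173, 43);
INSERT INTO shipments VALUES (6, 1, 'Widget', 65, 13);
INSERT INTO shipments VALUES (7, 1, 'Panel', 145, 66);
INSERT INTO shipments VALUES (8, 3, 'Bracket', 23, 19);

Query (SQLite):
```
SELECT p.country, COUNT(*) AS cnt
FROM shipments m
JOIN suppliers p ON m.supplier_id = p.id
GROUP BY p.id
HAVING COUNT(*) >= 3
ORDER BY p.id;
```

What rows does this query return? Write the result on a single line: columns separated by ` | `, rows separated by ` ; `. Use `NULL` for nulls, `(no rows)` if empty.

Join each shipments row to its suppliers via supplier_id.
Group joined rows by suppliers.id; compute COUNT(*) per group.
HAVING: keep groups with count ≥ 3.
  1: ids {3, 5, 6, 7} → COUNT(*)=4
  3: ids {1, 2, 4, 8} → COUNT(*)=4

India | 4 ; Japan | 4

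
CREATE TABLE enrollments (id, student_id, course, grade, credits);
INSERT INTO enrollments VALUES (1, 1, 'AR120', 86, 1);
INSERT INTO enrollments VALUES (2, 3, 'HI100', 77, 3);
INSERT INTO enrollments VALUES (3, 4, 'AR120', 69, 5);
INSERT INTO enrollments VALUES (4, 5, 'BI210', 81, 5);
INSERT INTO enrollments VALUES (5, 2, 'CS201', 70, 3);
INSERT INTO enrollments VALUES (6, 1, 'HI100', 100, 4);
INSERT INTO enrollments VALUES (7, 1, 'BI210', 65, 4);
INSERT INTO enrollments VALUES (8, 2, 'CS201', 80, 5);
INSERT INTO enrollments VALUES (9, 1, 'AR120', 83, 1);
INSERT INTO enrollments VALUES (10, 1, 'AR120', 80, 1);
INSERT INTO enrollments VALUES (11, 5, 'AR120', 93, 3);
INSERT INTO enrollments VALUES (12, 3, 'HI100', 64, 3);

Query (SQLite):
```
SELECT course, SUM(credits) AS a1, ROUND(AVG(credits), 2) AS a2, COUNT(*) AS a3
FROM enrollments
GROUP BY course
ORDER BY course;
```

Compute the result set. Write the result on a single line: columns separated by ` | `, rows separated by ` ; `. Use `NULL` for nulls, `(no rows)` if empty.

Group enrollments by course.
Per group compute: SUM(credits), ROUND(AVG(credits), 2), COUNT(*).
  AR120: ids {1, 3, 9, 10, 11} → SUM(credits)=11, ROUND(AVG(credits), 2)=2.2, COUNT(*)=5
  BI210: ids {4, 7} → SUM(credits)=9, ROUND(AVG(credits), 2)=4.5, COUNT(*)=2
  CS201: ids {5, 8} → SUM(credits)=8, ROUND(AVG(credits), 2)=4, COUNT(*)=2
  HI100: ids {2, 6, 12} → SUM(credits)=10, ROUND(AVG(credits), 2)=3.33, COUNT(*)=3

AR120 | 11 | 2.2 | 5 ; BI210 | 9 | 4.5 | 2 ; CS201 | 8 | 4 | 2 ; HI100 | 10 | 3.33 | 3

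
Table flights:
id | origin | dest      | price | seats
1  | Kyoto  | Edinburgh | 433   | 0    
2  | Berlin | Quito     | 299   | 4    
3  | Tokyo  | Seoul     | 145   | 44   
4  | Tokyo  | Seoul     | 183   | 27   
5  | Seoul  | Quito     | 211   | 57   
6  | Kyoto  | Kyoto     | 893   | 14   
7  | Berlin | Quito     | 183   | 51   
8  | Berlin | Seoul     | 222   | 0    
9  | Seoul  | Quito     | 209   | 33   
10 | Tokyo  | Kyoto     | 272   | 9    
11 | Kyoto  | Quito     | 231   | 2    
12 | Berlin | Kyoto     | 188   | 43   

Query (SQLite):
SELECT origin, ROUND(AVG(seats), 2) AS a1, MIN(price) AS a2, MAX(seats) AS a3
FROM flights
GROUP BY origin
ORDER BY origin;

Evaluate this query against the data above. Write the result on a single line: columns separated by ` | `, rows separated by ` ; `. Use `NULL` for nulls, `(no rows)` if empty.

Group flights by origin.
Per group compute: ROUND(AVG(seats), 2), MIN(price), MAX(seats).
  Berlin: ids {2, 7, 8, 12} → ROUND(AVG(seats), 2)=24.5, MIN(price)=183, MAX(seats)=51
  Kyoto: ids {1, 6, 11} → ROUND(AVG(seats), 2)=5.33, MIN(price)=231, MAX(seats)=14
  Seoul: ids {5, 9} → ROUND(AVG(seats), 2)=45, MIN(price)=209, MAX(seats)=57
  Tokyo: ids {3, 4, 10} → ROUND(AVG(seats), 2)=26.67, MIN(price)=145, MAX(seats)=44

Berlin | 24.5 | 183 | 51 ; Kyoto | 5.33 | 231 | 14 ; Seoul | 45 | 209 | 57 ; Tokyo | 26.67 | 145 | 44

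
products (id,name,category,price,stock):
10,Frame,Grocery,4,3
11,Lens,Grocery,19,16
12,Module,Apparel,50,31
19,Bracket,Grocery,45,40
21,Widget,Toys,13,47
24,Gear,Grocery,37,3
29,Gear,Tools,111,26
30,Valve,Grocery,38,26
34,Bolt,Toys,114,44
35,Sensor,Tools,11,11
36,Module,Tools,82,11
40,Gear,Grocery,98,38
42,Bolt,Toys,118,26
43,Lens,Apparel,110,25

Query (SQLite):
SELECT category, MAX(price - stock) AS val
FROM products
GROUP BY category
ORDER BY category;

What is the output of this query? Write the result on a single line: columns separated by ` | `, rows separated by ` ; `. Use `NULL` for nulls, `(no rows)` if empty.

Apparel | 85 ; Grocery | 60 ; Tools | 85 ; Toys | 92

For each row compute price - stock.
Group by category; take MAX of the expression per group.
  Apparel: ids {12, 43} → MAX(price - stock)=85
  Grocery: ids {10, 11, 19, 24, 30, 40} → MAX(price - stock)=60
  Tools: ids {29, 35, 36} → MAX(price - stock)=85
  Toys: ids {21, 34, 42} → MAX(price - stock)=92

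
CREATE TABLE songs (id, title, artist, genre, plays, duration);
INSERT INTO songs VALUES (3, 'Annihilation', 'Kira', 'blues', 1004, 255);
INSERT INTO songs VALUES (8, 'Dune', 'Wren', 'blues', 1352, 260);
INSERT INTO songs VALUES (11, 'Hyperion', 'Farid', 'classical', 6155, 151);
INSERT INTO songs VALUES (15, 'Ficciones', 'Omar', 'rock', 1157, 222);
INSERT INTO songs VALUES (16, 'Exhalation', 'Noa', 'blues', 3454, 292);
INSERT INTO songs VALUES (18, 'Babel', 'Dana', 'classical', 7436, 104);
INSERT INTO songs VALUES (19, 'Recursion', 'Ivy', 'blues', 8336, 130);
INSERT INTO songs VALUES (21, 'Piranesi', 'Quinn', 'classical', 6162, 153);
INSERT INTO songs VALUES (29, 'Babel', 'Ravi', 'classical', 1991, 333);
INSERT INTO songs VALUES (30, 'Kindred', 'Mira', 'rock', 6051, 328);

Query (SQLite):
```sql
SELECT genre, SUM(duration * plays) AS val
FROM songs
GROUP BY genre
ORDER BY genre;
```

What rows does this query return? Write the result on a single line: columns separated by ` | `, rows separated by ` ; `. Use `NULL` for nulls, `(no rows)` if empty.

For each row compute duration * plays.
Group by genre; take SUM of the expression per group.
  blues: ids {3, 8, 16, 19} → SUM(duration * plays)=2699788
  classical: ids {11, 18, 21, 29} → SUM(duration * plays)=3308538
  rock: ids {15, 30} → SUM(duration * plays)=2241582

blues | 2699788 ; classical | 3308538 ; rock | 2241582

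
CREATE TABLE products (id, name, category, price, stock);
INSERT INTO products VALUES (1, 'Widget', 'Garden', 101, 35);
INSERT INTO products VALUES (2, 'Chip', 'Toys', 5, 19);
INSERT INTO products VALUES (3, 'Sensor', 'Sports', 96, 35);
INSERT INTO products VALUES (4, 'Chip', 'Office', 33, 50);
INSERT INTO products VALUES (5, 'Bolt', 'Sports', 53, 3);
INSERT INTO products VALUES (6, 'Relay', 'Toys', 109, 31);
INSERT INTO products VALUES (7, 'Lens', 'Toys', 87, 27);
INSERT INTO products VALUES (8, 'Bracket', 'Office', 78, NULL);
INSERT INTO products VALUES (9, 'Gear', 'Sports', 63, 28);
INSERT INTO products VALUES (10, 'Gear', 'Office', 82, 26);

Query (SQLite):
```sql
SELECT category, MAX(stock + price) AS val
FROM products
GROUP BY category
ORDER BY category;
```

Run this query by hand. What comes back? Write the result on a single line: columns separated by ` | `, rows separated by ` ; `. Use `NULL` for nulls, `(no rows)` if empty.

Garden | 136 ; Office | 108 ; Sports | 131 ; Toys | 140

For each row compute stock + price.
Group by category; take MAX of the expression per group.
  Garden: ids {1} → MAX(stock + price)=136
  Office: ids {4, 8, 10} → MAX(stock + price)=108
  Sports: ids {3, 5, 9} → MAX(stock + price)=131
  Toys: ids {2, 6, 7} → MAX(stock + price)=140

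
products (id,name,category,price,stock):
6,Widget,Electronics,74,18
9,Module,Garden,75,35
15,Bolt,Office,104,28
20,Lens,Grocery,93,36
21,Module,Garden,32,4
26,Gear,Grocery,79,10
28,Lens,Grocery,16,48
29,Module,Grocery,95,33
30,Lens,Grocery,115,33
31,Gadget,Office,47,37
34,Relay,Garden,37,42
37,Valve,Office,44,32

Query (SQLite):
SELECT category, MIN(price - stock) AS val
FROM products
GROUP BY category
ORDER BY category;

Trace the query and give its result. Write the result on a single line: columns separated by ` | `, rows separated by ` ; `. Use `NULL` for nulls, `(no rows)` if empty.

Electronics | 56 ; Garden | -5 ; Grocery | -32 ; Office | 10

For each row compute price - stock.
Group by category; take MIN of the expression per group.
  Electronics: ids {6} → MIN(price - stock)=56
  Garden: ids {9, 21, 34} → MIN(price - stock)=-5
  Grocery: ids {20, 26, 28, 29, 30} → MIN(price - stock)=-32
  Office: ids {15, 31, 37} → MIN(price - stock)=10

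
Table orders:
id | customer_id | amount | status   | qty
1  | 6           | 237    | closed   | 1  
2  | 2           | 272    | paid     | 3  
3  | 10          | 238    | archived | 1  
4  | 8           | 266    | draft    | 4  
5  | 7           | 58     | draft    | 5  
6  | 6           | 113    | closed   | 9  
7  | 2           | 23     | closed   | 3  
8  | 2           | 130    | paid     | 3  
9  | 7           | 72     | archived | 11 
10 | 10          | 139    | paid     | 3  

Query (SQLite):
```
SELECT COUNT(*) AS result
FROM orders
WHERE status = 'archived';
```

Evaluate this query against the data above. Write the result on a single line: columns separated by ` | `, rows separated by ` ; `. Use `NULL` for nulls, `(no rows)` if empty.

Rows where status='archived' → amount values: [238, 72].
COUNT(*) counts rows → 2.

2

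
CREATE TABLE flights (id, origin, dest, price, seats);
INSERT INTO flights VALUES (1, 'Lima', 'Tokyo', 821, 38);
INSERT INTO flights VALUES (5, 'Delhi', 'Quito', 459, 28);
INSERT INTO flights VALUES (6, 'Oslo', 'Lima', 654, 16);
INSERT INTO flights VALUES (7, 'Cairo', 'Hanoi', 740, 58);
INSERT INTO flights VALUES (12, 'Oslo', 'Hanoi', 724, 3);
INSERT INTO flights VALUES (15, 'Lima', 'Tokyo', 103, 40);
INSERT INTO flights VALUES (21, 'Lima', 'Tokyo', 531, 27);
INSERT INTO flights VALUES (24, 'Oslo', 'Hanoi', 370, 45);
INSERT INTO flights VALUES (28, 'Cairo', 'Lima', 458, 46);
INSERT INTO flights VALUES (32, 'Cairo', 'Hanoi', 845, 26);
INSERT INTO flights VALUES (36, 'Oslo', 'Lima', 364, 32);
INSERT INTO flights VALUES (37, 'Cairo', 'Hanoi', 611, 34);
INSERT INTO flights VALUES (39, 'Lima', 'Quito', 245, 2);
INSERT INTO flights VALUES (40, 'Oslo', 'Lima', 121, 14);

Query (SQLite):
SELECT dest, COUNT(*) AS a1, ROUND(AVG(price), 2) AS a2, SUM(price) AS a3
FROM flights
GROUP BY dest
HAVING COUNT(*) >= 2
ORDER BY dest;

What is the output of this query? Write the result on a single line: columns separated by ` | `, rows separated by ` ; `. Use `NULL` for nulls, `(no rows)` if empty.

Group flights by dest.
Per group compute: COUNT(*), ROUND(AVG(price), 2), SUM(price).
HAVING: drop groups with fewer than 2 rows.
  Hanoi: ids {7, 12, 24, 32, 37} → COUNT(*)=5, ROUND(AVG(price), 2)=658, SUM(price)=3290
  Lima: ids {6, 28, 36, 40} → COUNT(*)=4, ROUND(AVG(price), 2)=399.25, SUM(price)=1597
  Quito: ids {5, 39} → COUNT(*)=2, ROUND(AVG(price), 2)=352, SUM(price)=704
  Tokyo: ids {1, 15, 21} → COUNT(*)=3, ROUND(AVG(price), 2)=485, SUM(price)=1455

Hanoi | 5 | 658 | 3290 ; Lima | 4 | 399.25 | 1597 ; Quito | 2 | 352 | 704 ; Tokyo | 3 | 485 | 1455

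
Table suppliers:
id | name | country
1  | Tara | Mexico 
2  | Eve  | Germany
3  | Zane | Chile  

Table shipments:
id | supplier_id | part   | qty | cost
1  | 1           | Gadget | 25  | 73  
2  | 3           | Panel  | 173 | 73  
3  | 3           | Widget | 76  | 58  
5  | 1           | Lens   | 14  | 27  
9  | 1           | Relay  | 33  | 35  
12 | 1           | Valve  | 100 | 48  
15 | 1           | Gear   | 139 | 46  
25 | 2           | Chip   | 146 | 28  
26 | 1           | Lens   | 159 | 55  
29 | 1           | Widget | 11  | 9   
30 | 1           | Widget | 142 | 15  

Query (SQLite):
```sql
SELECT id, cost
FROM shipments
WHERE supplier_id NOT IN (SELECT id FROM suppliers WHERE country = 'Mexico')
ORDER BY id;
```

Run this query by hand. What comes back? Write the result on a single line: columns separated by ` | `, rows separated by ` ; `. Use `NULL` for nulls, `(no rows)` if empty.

2 | 73 ; 3 | 58 ; 25 | 28

Inner query: suppliers.id where country = 'Mexico'.
Outer: keep shipments rows whose supplier_id is not in that set.
Inner query → {1}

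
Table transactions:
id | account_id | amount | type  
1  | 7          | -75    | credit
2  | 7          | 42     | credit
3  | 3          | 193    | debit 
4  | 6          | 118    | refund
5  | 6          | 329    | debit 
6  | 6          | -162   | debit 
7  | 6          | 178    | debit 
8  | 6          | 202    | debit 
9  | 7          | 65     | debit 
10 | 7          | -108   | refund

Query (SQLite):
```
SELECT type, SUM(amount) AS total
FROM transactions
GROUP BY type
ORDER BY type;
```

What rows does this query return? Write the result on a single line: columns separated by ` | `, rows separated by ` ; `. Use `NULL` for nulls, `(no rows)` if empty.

credit | -33 ; debit | 805 ; refund | 10

Partition transactions by type; compute SUM(amount) within each group.
  credit: ids {1, 2} → SUM(amount)=-33
  debit: ids {3, 5, 6, 7, 8, 9} → SUM(amount)=805
  refund: ids {4, 10} → SUM(amount)=10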